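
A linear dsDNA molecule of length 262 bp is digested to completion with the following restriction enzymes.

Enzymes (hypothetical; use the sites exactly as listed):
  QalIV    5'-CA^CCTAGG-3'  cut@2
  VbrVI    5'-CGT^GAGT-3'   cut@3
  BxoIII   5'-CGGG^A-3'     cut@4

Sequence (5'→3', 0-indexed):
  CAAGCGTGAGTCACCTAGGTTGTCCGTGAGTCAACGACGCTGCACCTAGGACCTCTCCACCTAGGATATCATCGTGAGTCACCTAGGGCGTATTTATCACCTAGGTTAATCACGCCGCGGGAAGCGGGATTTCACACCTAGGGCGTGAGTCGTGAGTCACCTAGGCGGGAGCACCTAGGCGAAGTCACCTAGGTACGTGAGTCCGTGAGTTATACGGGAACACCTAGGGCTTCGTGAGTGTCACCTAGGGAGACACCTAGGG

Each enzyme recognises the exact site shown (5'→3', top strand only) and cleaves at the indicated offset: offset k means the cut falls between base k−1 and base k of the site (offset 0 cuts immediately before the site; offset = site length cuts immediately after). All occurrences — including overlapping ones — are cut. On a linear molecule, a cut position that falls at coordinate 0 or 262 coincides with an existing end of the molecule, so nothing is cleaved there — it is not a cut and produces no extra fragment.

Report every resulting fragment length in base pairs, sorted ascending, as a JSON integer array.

Scan for sites:
  QalIV CACCTAGG/2: at [11, 42, 57, 79, 97, 134, 157, 171, 185, 220, 241, 253] ⇒ [13, 44, 59, 81, 99, 136, 159, 173, 187, 222, 243, 255]
  VbrVI CGTGAGT/3: at [4, 24, 72, 143, 150, 195, 203, 232] ⇒ [7, 27, 75, 146, 153, 198, 206, 235]
  BxoIII CGGGA/4: at [117, 124, 165, 214] ⇒ [121, 128, 169, 218]

Pooled cuts: [7, 13, 27, 44, 59, 75, 81, 99, 121, 128, 136, 146, 153, 159, 169, 173, 187, 198, 206, 218, 222, 235, 243, 255]

Fragments:
  [0,7): 7 bp
  [7,13): 6 bp
  [13,27): 14 bp
  [27,44): 17 bp
  [44,59): 15 bp
  [59,75): 16 bp
  [75,81): 6 bp
  [81,99): 18 bp
  [99,121): 22 bp
  [121,128): 7 bp
  [128,136): 8 bp
  [136,146): 10 bp
  [146,153): 7 bp
  [153,159): 6 bp
  [159,169): 10 bp
  [169,173): 4 bp
  [173,187): 14 bp
  [187,198): 11 bp
  [198,206): 8 bp
  [206,218): 12 bp
  [218,222): 4 bp
  [222,235): 13 bp
  [235,243): 8 bp
  [243,255): 12 bp
  [255,262): 7 bp

[4,4,6,6,6,7,7,7,7,8,8,8,10,10,11,12,12,13,14,14,15,16,17,18,22]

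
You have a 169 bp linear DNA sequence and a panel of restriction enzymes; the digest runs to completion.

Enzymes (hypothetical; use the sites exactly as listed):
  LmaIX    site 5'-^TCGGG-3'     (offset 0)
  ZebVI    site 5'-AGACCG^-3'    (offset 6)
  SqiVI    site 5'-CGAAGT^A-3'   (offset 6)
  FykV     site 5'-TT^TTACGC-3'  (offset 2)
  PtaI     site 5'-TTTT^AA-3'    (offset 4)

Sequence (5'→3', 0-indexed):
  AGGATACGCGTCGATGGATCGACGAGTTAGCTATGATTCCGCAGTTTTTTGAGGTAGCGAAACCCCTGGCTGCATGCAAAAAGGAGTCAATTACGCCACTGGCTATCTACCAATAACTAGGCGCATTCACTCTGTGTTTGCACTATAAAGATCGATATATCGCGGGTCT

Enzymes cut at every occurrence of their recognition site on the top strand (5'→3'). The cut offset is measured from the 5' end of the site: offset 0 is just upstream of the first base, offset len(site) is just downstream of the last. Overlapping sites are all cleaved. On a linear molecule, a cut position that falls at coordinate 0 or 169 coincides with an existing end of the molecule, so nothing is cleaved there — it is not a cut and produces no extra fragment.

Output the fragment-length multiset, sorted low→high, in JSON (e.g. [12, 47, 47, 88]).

Site scan:
  LmaIX (TCGGG, off=0): no sites
  ZebVI (AGACCG, off=6): no sites
  SqiVI (CGAAGTA, off=6): no sites
  FykV (TTTTACGC, off=2): no sites
  PtaI (TTTTAA, off=4): no sites

Pooled cuts: ∅

Fragments:
  no cuts → one linear fragment of 169 bp

[169]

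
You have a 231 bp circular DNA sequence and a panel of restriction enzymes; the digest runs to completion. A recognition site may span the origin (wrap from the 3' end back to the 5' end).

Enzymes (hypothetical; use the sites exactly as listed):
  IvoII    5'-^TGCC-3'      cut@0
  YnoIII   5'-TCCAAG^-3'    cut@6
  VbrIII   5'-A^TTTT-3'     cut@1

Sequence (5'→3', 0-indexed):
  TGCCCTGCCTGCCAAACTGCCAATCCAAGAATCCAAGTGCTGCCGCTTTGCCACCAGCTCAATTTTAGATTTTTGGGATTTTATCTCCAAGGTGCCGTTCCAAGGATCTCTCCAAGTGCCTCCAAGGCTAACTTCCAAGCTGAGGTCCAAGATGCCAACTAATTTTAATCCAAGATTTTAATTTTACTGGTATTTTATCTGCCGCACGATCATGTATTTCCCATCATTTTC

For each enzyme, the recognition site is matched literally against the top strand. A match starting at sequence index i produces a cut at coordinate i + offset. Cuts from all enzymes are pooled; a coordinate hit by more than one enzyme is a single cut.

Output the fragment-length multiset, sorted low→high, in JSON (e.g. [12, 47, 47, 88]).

[1,1,1,3,4,5,5,6,7,7,8,8,8,9,10,10,11,12,12,12,12,12,13,13,14,27]

Site scan:
  IvoII TGCC/0: at [0, 5, 9, 17, 40, 48, 92, 116, 152, 199] ⇒ [0, 5, 9, 17, 40, 48, 92, 116, 152, 199]
  YnoIII TCCAAG/6: at [23, 31, 85, 98, 110, 120, 133, 145, 168] ⇒ [29, 37, 91, 104, 116, 126, 139, 151, 174]
  VbrIII ATTTT/1: at [61, 68, 77, 161, 174, 180, 191, 225] ⇒ [62, 69, 78, 162, 175, 181, 192, 226]

Pooled cuts: [0, 5, 9, 17, 29, 37, 40, 48, 62, 69, 78, 91, 92, 104, 116, 126, 139, 151, 152, 162, 174, 175, 181, 192, 199, 226]

Fragment lengths:
  0→5: 5 bp
  5→9: 4 bp
  9→17: 8 bp
  17→29: 12 bp
  29→37: 8 bp
  37→40: 3 bp
  40→48: 8 bp
  48→62: 14 bp
  62→69: 7 bp
  69→78: 9 bp
  78→91: 13 bp
  91→92: 1 bp
  92→104: 12 bp
  104→116: 12 bp
  116→126: 10 bp
  126→139: 13 bp
  139→151: 12 bp
  151→152: 1 bp
  152→162: 10 bp
  162→174: 12 bp
  174→175: 1 bp
  175→181: 6 bp
  181→192: 11 bp
  192→199: 7 bp
  199→226: 27 bp
  226→0 (wrap): 231-226+0 = 5 bp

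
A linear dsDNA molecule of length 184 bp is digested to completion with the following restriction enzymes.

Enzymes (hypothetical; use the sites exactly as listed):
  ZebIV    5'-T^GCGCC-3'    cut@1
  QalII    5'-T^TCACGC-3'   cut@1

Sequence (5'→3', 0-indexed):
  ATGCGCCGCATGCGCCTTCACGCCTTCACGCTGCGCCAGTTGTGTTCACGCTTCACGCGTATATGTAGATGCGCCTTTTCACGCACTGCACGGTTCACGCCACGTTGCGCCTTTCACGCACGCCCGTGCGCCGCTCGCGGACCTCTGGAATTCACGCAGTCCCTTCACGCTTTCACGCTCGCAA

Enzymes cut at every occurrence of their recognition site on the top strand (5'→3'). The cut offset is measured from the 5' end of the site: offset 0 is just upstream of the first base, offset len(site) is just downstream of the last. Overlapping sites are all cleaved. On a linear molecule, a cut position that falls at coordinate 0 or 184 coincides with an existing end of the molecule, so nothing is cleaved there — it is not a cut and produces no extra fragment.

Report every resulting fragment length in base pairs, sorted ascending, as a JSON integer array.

Site scan:
  ZebIV TGCGCC/1: at [1, 10, 31, 69, 105, 126] ⇒ [2, 11, 32, 70, 106, 127]
  QalII TTCACGC/1: at [16, 24, 44, 51, 77, 93, 112, 150, 163, 171] ⇒ [17, 25, 45, 52, 78, 94, 113, 151, 164, 172]

All cut coordinates (distinct, sorted): [2, 11, 17, 25, 32, 45, 52, 70, 78, 94, 106, 113, 127, 151, 164, 172]

Fragments:
  [0,2): 2 bp
  [2,11): 9 bp
  [11,17): 6 bp
  [17,25): 8 bp
  [25,32): 7 bp
  [32,45): 13 bp
  [45,52): 7 bp
  [52,70): 18 bp
  [70,78): 8 bp
  [78,94): 16 bp
  [94,106): 12 bp
  [106,113): 7 bp
  [113,127): 14 bp
  [127,151): 24 bp
  [151,164): 13 bp
  [164,172): 8 bp
  [172,184): 12 bp

[2,6,7,7,7,8,8,8,9,12,12,13,13,14,16,18,24]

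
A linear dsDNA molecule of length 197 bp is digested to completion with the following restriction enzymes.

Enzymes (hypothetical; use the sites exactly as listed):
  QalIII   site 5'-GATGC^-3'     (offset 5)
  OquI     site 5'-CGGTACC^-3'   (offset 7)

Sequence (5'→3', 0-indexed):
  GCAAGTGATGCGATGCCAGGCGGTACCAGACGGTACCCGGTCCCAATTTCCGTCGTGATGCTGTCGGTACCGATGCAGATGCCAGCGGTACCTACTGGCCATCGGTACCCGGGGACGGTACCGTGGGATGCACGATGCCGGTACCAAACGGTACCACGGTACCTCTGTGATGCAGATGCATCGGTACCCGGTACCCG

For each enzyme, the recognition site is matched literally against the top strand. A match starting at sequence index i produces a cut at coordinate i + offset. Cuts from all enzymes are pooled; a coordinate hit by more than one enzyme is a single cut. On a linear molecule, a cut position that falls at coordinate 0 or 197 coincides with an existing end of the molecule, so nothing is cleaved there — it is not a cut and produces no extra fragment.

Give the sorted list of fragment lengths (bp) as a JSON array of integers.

[2,5,5,6,6,7,7,7,8,9,9,10,10,10,10,10,11,11,13,17,24]

Site scan:
  QalIII GATGC/5: at [6, 11, 56, 71, 77, 126, 133, 168, 174] ⇒ [11, 16, 61, 76, 82, 131, 138, 173, 179]
  OquI CGGTACC/7: at [20, 30, 64, 85, 102, 115, 138, 148, 156, 181, 188] ⇒ [27, 37, 71, 92, 109, 122, 145, 155, 163, 188, 195]

All cut coordinates (distinct, sorted): [11, 16, 27, 37, 61, 71, 76, 82, 92, 109, 122, 131, 138, 145, 155, 163, 173, 179, 188, 195]

Fragment lengths:
  [0,11): 11 bp
  [11,16): 5 bp
  [16,27): 11 bp
  [27,37): 10 bp
  [37,61): 24 bp
  [61,71): 10 bp
  [71,76): 5 bp
  [76,82): 6 bp
  [82,92): 10 bp
  [92,109): 17 bp
  [109,122): 13 bp
  [122,131): 9 bp
  [131,138): 7 bp
  [138,145): 7 bp
  [145,155): 10 bp
  [155,163): 8 bp
  [163,173): 10 bp
  [173,179): 6 bp
  [179,188): 9 bp
  [188,195): 7 bp
  [195,197): 2 bp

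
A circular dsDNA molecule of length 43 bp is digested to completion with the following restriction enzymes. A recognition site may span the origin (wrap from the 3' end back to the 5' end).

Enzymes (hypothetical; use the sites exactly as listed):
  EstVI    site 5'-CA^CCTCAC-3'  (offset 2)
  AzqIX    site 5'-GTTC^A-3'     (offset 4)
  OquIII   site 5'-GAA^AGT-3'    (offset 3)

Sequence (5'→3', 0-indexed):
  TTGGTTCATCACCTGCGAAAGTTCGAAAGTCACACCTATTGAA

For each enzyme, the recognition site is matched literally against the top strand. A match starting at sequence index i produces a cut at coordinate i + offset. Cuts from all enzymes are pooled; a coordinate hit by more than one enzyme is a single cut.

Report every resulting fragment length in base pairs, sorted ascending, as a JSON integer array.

[8,12,23]

Scan for sites:
  EstVI (CACCTCAC, off=2): no sites
  AzqIX GTTCA/4: at [3] ⇒ [7]
  OquIII GAAAGT/3: at [16, 24] ⇒ [19, 27]

All cut coordinates (distinct, sorted): [7, 19, 27]

Fragment lengths:
  7→19: 12 bp
  19→27: 8 bp
  27→7 (wrap): 43-27+7 = 23 bp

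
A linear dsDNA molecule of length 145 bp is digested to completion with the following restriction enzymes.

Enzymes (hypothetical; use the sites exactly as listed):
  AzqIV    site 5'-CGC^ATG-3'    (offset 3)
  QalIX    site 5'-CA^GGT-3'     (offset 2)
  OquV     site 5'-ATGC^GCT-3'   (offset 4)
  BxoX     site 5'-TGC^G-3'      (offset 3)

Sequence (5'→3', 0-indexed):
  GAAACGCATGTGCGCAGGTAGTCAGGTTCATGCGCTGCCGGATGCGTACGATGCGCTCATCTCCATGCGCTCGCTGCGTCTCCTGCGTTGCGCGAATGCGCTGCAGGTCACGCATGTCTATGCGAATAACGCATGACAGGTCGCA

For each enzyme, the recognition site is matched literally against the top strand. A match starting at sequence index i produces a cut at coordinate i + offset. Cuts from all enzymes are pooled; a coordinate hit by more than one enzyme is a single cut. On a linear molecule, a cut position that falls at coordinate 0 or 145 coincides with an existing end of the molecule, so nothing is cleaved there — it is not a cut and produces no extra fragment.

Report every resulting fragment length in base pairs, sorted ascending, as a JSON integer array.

Site scan:
  AzqIV CGCATG/3: at [4, 110, 129] ⇒ [7, 113, 132]
  QalIX CAGGT/2: at [14, 22, 103, 136] ⇒ [16, 24, 105, 138]
  OquV ATGCGCT/4: at [29, 50, 64, 95] ⇒ [33, 54, 68, 99]
  BxoX TGCG/3: at [10, 30, 42, 51, 65, 74, 83, 88, 96, 120] ⇒ [13, 33, 45, 54, 68, 77, 86, 91, 99, 123]

Pooled cuts: [7, 13, 16, 24, 33, 45, 54, 68, 77, 86, 91, 99, 105, 113, 123, 132, 138]

Fragment lengths:
  [0,7): 7 bp
  [7,13): 6 bp
  [13,16): 3 bp
  [16,24): 8 bp
  [24,33): 9 bp
  [33,45): 12 bp
  [45,54): 9 bp
  [54,68): 14 bp
  [68,77): 9 bp
  [77,86): 9 bp
  [86,91): 5 bp
  [91,99): 8 bp
  [99,105): 6 bp
  [105,113): 8 bp
  [113,123): 10 bp
  [123,132): 9 bp
  [132,138): 6 bp
  [138,145): 7 bp

[3,5,6,6,6,7,7,8,8,8,9,9,9,9,9,10,12,14]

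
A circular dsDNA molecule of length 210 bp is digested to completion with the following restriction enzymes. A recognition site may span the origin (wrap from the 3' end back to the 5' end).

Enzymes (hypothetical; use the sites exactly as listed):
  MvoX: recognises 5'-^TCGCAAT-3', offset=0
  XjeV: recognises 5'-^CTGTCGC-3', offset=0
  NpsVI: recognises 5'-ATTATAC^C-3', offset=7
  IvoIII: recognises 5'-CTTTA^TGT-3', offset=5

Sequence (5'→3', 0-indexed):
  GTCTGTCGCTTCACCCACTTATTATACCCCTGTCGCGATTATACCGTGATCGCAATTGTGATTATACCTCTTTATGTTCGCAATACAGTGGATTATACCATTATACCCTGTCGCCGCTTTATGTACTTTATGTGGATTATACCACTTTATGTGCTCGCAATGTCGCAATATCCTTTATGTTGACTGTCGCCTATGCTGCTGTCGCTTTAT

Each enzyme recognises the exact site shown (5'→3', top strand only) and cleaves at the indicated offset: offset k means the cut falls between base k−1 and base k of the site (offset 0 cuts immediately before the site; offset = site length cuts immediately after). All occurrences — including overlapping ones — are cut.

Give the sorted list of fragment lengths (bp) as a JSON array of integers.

Scan for sites:
  MvoX (TCGCAAT, off=0): starts [49, 77, 154, 162] → cuts [49, 77, 154, 162]
  XjeV (CTGTCGC, off=0): starts [2, 29, 107, 183, 198] → cuts [2, 29, 107, 183, 198]
  NpsVI (ATTATACC, off=7): starts [20, 37, 60, 91, 99, 135] → cuts [27, 44, 67, 98, 106, 142]
  IvoIII (CTTTATGT, off=5): starts [69, 116, 125, 144, 172, 204] → cuts [74, 121, 130, 149, 177, 209]

Pooled cuts: [2, 27, 29, 44, 49, 67, 74, 77, 98, 106, 107, 121, 130, 142, 149, 154, 162, 177, 183, 198, 209]

Fragments:
  2→27: 25 bp
  27→29: 2 bp
  29→44: 15 bp
  44→49: 5 bp
  49→67: 18 bp
  67→74: 7 bp
  74→77: 3 bp
  77→98: 21 bp
  98→106: 8 bp
  106→107: 1 bp
  107→121: 14 bp
  121→130: 9 bp
  130→142: 12 bp
  142→149: 7 bp
  149→154: 5 bp
  154→162: 8 bp
  162→177: 15 bp
  177→183: 6 bp
  183→198: 15 bp
  198→209: 11 bp
  209→2 (wrap): 210-209+2 = 3 bp

[1,2,3,3,5,5,6,7,7,8,8,9,11,12,14,15,15,15,18,21,25]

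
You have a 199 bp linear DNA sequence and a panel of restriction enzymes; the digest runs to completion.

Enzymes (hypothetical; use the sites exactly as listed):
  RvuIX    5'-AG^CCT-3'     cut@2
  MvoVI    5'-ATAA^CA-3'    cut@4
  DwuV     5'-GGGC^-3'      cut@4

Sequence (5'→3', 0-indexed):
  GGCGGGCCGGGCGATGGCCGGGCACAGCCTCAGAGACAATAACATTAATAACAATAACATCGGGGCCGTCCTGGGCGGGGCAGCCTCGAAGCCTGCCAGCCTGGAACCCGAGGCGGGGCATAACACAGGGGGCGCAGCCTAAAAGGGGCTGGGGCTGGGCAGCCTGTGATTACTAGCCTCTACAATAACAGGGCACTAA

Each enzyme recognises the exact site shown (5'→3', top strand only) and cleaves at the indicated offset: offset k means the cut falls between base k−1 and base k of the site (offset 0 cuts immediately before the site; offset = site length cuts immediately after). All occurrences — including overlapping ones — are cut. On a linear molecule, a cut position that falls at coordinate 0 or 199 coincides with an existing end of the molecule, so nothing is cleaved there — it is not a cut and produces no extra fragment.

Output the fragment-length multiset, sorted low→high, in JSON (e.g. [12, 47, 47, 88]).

Scan for sites:
  RvuIX (AGCCT, off=2): starts [25, 81, 89, 97, 135, 160, 174] → cuts [27, 83, 91, 99, 137, 162, 176]
  MvoVI (ATAACA, off=4): starts [38, 47, 53, 119, 184] → cuts [42, 51, 57, 123, 188]
  DwuV (GGGC, off=4): starts [3, 8, 19, 62, 72, 77, 115, 129, 145, 151, 156, 190] → cuts [7, 12, 23, 66, 76, 81, 119, 133, 149, 155, 160, 194]

Pooled cuts: [7, 12, 23, 27, 42, 51, 57, 66, 76, 81, 83, 91, 99, 119, 123, 133, 137, 149, 155, 160, 162, 176, 188, 194]

Fragments:
  [0,7): 7 bp
  [7,12): 5 bp
  [12,23): 11 bp
  [23,27): 4 bp
  [27,42): 15 bp
  [42,51): 9 bp
  [51,57): 6 bp
  [57,66): 9 bp
  [66,76): 10 bp
  [76,81): 5 bp
  [81,83): 2 bp
  [83,91): 8 bp
  [91,99): 8 bp
  [99,119): 20 bp
  [119,123): 4 bp
  [123,133): 10 bp
  [133,137): 4 bp
  [137,149): 12 bp
  [149,155): 6 bp
  [155,160): 5 bp
  [160,162): 2 bp
  [162,176): 14 bp
  [176,188): 12 bp
  [188,194): 6 bp
  [194,199): 5 bp

[2,2,4,4,4,5,5,5,5,6,6,6,7,8,8,9,9,10,10,11,12,12,14,15,20]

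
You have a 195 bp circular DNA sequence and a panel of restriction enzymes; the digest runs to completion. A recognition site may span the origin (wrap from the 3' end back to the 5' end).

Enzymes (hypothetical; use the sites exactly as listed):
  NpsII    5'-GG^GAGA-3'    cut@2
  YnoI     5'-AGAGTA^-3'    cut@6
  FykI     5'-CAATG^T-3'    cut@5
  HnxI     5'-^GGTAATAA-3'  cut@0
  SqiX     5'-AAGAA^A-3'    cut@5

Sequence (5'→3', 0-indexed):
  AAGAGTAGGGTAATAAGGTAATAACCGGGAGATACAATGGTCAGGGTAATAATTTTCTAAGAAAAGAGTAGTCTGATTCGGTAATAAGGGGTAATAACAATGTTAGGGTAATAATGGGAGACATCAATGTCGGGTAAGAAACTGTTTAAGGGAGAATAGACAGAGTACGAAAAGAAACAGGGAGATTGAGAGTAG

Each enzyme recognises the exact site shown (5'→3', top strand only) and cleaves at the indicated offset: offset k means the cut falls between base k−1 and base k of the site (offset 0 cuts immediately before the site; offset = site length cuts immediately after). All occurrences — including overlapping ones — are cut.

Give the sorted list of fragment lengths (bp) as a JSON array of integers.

[1,4,5,7,8,8,9,9,10,11,11,11,12,12,13,13,16,16,19]

Per-enzyme occurrences:
  NpsII (GGGAGA, off=2): starts [26, 115, 149, 179] → cuts [28, 117, 151, 181]
  YnoI (AGAGTA, off=6): starts [1, 64, 161, 188] → cuts [7, 70, 167, 194]
  FykI (CAATGT, off=5): starts [97, 124] → cuts [102, 129]
  HnxI (GGTAATAA, off=0): starts [8, 16, 44, 79, 89, 106] → cuts [8, 16, 44, 79, 89, 106]
  SqiX (AAGAAA, off=5): starts [58, 135, 171] → cuts [63, 140, 176]

Pooled cuts: [7, 8, 16, 28, 44, 63, 70, 79, 89, 102, 106, 117, 129, 140, 151, 167, 176, 181, 194]

Fragments:
  7→8: 1 bp
  8→16: 8 bp
  16→28: 12 bp
  28→44: 16 bp
  44→63: 19 bp
  63→70: 7 bp
  70→79: 9 bp
  79→89: 10 bp
  89→102: 13 bp
  102→106: 4 bp
  106→117: 11 bp
  117→129: 12 bp
  129→140: 11 bp
  140→151: 11 bp
  151→167: 16 bp
  167→176: 9 bp
  176→181: 5 bp
  181→194: 13 bp
  194→7 (wrap): 195-194+7 = 8 bp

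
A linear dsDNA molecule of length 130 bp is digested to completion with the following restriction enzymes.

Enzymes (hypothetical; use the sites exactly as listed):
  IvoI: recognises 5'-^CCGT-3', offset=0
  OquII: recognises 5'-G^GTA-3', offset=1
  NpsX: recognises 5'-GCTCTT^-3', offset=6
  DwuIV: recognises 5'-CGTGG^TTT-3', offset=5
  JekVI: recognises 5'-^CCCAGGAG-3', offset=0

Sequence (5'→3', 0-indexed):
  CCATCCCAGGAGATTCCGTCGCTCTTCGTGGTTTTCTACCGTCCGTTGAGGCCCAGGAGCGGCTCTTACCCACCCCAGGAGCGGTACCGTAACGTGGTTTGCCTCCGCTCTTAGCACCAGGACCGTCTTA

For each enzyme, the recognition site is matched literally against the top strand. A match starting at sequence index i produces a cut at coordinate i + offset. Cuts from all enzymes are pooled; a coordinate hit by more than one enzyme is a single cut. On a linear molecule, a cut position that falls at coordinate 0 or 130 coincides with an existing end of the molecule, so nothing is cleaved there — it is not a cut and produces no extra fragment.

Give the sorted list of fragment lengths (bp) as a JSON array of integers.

[3,4,4,5,6,7,8,9,10,10,11,11,11,15,16]

Per-enzyme occurrences:
  IvoI (CCGT, off=0): starts [15, 38, 42, 86, 122] → cuts [15, 38, 42, 86, 122]
  OquII (GGTA, off=1): starts [82] → cuts [83]
  NpsX (GCTCTT, off=6): starts [20, 61, 106] → cuts [26, 67, 112]
  DwuIV (CGTGGTTT, off=5): starts [26, 92] → cuts [31, 97]
  JekVI (CCCAGGAG, off=0): starts [4, 51, 73] → cuts [4, 51, 73]

All cut coordinates (distinct, sorted): [4, 15, 26, 31, 38, 42, 51, 67, 73, 83, 86, 97, 112, 122]

Fragments:
  [0,4): 4 bp
  [4,15): 11 bp
  [15,26): 11 bp
  [26,31): 5 bp
  [31,38): 7 bp
  [38,42): 4 bp
  [42,51): 9 bp
  [51,67): 16 bp
  [67,73): 6 bp
  [73,83): 10 bp
  [83,86): 3 bp
  [86,97): 11 bp
  [97,112): 15 bp
  [112,122): 10 bp
  [122,130): 8 bp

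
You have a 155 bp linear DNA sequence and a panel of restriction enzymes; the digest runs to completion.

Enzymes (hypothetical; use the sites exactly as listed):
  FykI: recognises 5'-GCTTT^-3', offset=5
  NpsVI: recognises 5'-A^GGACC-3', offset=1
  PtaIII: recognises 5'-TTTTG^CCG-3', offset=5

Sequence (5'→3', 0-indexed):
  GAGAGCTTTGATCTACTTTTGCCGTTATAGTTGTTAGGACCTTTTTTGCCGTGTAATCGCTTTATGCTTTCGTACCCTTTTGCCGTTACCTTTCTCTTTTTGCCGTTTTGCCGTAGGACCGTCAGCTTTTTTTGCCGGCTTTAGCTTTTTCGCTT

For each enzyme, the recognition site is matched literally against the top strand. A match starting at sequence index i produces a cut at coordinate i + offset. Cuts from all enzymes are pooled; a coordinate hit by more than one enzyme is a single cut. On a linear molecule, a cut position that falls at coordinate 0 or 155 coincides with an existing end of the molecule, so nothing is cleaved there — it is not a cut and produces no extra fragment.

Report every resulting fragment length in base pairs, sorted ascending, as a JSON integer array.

Per-enzyme occurrences:
  FykI (GCTTT, off=5): starts [4, 58, 65, 124, 137, 143] → cuts [9, 63, 70, 129, 142, 148]
  NpsVI (AGGACC, off=1): starts [35, 114] → cuts [36, 115]
  PtaIII (TTTTGCCG, off=5): starts [16, 43, 77, 97, 105, 129] → cuts [21, 48, 82, 102, 110, 134]

All cut coordinates (distinct, sorted): [9, 21, 36, 48, 63, 70, 82, 102, 110, 115, 129, 134, 142, 148]

Fragments:
  [0,9): 9 bp
  [9,21): 12 bp
  [21,36): 15 bp
  [36,48): 12 bp
  [48,63): 15 bp
  [63,70): 7 bp
  [70,82): 12 bp
  [82,102): 20 bp
  [102,110): 8 bp
  [110,115): 5 bp
  [115,129): 14 bp
  [129,134): 5 bp
  [134,142): 8 bp
  [142,148): 6 bp
  [148,155): 7 bp

[5,5,6,7,7,8,8,9,12,12,12,14,15,15,20]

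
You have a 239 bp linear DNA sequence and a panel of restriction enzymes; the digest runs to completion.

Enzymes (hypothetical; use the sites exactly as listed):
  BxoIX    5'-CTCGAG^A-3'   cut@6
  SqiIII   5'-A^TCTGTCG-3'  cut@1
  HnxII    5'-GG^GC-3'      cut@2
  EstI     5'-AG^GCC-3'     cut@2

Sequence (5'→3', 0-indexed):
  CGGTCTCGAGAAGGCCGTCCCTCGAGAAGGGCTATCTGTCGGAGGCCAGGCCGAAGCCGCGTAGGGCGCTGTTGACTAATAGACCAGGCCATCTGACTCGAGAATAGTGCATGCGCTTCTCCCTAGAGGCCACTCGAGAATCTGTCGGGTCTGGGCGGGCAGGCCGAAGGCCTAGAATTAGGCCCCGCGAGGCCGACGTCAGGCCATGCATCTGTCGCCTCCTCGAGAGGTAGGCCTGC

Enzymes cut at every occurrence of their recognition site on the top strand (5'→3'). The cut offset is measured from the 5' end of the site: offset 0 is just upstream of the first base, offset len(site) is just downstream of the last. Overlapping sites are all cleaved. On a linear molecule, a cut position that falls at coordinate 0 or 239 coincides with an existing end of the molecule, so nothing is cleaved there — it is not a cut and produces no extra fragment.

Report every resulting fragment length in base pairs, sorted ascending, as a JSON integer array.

[2,3,4,4,4,4,5,6,6,7,8,10,10,10,10,11,12,13,14,15,16,17,22,26]

Scan for sites:
  BxoIX CTCGAGA/6: at [4, 20, 96, 132, 221] ⇒ [10, 26, 102, 138, 227]
  SqiIII ATCTGTCG/1: at [33, 139, 209] ⇒ [34, 140, 210]
  HnxII GGGC/2: at [28, 63, 152, 156] ⇒ [30, 65, 154, 158]
  EstI AGGCC/2: at [11, 42, 47, 85, 126, 160, 167, 179, 189, 200, 231] ⇒ [13, 44, 49, 87, 128, 162, 169, 181, 191, 202, 233]

Pooled cuts: [10, 13, 26, 30, 34, 44, 49, 65, 87, 102, 128, 138, 140, 154, 158, 162, 169, 181, 191, 202, 210, 227, 233]

Fragment lengths:
  [0,10): 10 bp
  [10,13): 3 bp
  [13,26): 13 bp
  [26,30): 4 bp
  [30,34): 4 bp
  [34,44): 10 bp
  [44,49): 5 bp
  [49,65): 16 bp
  [65,87): 22 bp
  [87,102): 15 bp
  [102,128): 26 bp
  [128,138): 10 bp
  [138,140): 2 bp
  [140,154): 14 bp
  [154,158): 4 bp
  [158,162): 4 bp
  [162,169): 7 bp
  [169,181): 12 bp
  [181,191): 10 bp
  [191,202): 11 bp
  [202,210): 8 bp
  [210,227): 17 bp
  [227,233): 6 bp
  [233,239): 6 bp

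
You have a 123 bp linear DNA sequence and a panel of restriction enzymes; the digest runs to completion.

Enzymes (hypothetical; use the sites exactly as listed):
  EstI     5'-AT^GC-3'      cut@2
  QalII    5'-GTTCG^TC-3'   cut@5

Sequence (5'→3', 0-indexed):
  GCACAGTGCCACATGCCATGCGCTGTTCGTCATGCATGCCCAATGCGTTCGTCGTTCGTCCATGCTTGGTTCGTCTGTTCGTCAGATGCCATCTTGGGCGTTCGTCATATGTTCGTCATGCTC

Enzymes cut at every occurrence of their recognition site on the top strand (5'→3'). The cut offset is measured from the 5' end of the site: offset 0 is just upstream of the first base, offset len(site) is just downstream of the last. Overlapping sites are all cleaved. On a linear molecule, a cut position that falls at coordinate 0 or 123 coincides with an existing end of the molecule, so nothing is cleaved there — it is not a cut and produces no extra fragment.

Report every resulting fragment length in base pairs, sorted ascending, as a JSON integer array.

[4,4,4,4,5,5,6,7,7,7,8,10,10,11,14,17]

Scan for sites:
  EstI (ATGC, off=2): starts [12, 17, 31, 35, 42, 61, 85, 117] → cuts [14, 19, 33, 37, 44, 63, 87, 119]
  QalII (GTTCGTC, off=5): starts [24, 46, 53, 68, 76, 99, 110] → cuts [29, 51, 58, 73, 81, 104, 115]

Pooled cuts: [14, 19, 29, 33, 37, 44, 51, 58, 63, 73, 81, 87, 104, 115, 119]

Fragment lengths:
  [0,14): 14 bp
  [14,19): 5 bp
  [19,29): 10 bp
  [29,33): 4 bp
  [33,37): 4 bp
  [37,44): 7 bp
  [44,51): 7 bp
  [51,58): 7 bp
  [58,63): 5 bp
  [63,73): 10 bp
  [73,81): 8 bp
  [81,87): 6 bp
  [87,104): 17 bp
  [104,115): 11 bp
  [115,119): 4 bp
  [119,123): 4 bp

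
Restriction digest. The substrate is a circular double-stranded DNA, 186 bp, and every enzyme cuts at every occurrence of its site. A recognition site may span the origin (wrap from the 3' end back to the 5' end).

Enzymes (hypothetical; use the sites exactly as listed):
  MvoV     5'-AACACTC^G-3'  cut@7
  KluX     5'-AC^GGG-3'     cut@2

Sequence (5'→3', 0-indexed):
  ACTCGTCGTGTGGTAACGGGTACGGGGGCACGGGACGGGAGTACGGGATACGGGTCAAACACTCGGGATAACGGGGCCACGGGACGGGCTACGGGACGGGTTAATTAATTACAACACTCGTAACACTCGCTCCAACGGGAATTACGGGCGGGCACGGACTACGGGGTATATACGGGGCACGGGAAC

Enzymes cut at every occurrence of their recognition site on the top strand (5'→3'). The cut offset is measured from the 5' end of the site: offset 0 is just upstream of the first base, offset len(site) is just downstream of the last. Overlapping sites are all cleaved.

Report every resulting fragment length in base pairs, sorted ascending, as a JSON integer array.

[5,5,5,6,7,7,7,8,8,8,8,8,9,9,10,11,13,13,17,22]

Site scan:
  MvoV (AACACTCG, off=7): starts [57, 112, 121, 183] → cuts [4, 64, 119, 128]
  KluX (ACGGG, off=2): starts [15, 21, 29, 34, 42, 49, 70, 78, 83, 90, 95, 134, 143, 160, 171, 178] → cuts [17, 23, 31, 36, 44, 51, 72, 80, 85, 92, 97, 136, 145, 162, 173, 180]

Pooled cuts: [4, 17, 23, 31, 36, 44, 51, 64, 72, 80, 85, 92, 97, 119, 128, 136, 145, 162, 173, 180]

Fragment lengths:
  4→17: 13 bp
  17→23: 6 bp
  23→31: 8 bp
  31→36: 5 bp
  36→44: 8 bp
  44→51: 7 bp
  51→64: 13 bp
  64→72: 8 bp
  72→80: 8 bp
  80→85: 5 bp
  85→92: 7 bp
  92→97: 5 bp
  97→119: 22 bp
  119→128: 9 bp
  128→136: 8 bp
  136→145: 9 bp
  145→162: 17 bp
  162→173: 11 bp
  173→180: 7 bp
  180→4 (wrap): 186-180+4 = 10 bp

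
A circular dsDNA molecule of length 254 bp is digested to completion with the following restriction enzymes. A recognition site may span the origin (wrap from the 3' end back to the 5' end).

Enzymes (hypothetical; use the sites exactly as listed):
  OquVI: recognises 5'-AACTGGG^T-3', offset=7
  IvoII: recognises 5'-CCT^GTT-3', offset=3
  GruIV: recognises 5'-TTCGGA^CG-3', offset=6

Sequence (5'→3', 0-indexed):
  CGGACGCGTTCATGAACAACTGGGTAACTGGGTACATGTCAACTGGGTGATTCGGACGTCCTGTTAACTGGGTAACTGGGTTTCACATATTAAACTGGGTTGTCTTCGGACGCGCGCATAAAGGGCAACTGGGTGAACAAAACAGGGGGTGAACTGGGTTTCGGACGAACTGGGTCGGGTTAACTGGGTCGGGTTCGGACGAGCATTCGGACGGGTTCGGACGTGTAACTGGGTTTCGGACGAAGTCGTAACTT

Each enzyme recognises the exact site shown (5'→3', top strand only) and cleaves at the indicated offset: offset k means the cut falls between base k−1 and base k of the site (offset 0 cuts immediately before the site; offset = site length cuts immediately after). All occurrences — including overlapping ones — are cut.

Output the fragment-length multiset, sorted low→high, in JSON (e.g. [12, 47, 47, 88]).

[6,7,7,8,8,9,9,10,10,11,11,12,12,14,15,18,19,20,23,25]

Per-enzyme occurrences:
  OquVI (AACTGGGT, off=7): starts [17, 25, 40, 65, 73, 92, 126, 151, 167, 181, 226] → cuts [24, 32, 47, 72, 80, 99, 133, 158, 174, 188, 233]
  IvoII (CCTGTT, off=3): starts [59] → cuts [62]
  GruIV (TTCGGACG, off=6): starts [50, 104, 159, 193, 205, 215, 234, 252] → cuts [4, 56, 110, 165, 199, 211, 221, 240]

All cut coordinates (distinct, sorted): [4, 24, 32, 47, 56, 62, 72, 80, 99, 110, 133, 158, 165, 174, 188, 199, 211, 221, 233, 240]

Fragment lengths:
  4→24: 20 bp
  24→32: 8 bp
  32→47: 15 bp
  47→56: 9 bp
  56→62: 6 bp
  62→72: 10 bp
  72→80: 8 bp
  80→99: 19 bp
  99→110: 11 bp
  110→133: 23 bp
  133→158: 25 bp
  158→165: 7 bp
  165→174: 9 bp
  174→188: 14 bp
  188→199: 11 bp
  199→211: 12 bp
  211→221: 10 bp
  221→233: 12 bp
  233→240: 7 bp
  240→4 (wrap): 254-240+4 = 18 bp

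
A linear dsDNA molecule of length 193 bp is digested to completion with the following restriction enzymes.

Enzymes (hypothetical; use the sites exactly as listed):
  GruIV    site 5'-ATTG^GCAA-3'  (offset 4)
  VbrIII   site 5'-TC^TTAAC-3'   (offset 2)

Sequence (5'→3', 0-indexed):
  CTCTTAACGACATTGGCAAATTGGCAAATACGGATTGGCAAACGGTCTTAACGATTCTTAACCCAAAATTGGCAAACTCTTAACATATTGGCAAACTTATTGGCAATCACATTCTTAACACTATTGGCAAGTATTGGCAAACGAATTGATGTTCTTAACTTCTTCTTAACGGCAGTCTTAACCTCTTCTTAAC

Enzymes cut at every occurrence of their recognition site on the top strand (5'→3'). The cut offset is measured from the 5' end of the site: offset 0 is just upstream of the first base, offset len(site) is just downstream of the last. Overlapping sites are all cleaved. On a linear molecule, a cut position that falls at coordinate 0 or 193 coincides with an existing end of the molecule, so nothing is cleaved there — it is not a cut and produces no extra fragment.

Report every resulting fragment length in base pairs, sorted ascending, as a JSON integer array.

Scan for sites:
  GruIV ATTGGCAA/4: at [11, 19, 33, 67, 86, 98, 122, 132] ⇒ [15, 23, 37, 71, 90, 102, 126, 136]
  VbrIII TCTTAAC/2: at [1, 45, 55, 77, 112, 152, 163, 175, 186] ⇒ [3, 47, 57, 79, 114, 154, 165, 177, 188]

Pooled cuts: [3, 15, 23, 37, 47, 57, 71, 79, 90, 102, 114, 126, 136, 154, 165, 177, 188]

Fragments:
  [0,3): 3 bp
  [3,15): 12 bp
  [15,23): 8 bp
  [23,37): 14 bp
  [37,47): 10 bp
  [47,57): 10 bp
  [57,71): 14 bp
  [71,79): 8 bp
  [79,90): 11 bp
  [90,102): 12 bp
  [102,114): 12 bp
  [114,126): 12 bp
  [126,136): 10 bp
  [136,154): 18 bp
  [154,165): 11 bp
  [165,177): 12 bp
  [177,188): 11 bp
  [188,193): 5 bp

[3,5,8,8,10,10,10,11,11,11,12,12,12,12,12,14,14,18]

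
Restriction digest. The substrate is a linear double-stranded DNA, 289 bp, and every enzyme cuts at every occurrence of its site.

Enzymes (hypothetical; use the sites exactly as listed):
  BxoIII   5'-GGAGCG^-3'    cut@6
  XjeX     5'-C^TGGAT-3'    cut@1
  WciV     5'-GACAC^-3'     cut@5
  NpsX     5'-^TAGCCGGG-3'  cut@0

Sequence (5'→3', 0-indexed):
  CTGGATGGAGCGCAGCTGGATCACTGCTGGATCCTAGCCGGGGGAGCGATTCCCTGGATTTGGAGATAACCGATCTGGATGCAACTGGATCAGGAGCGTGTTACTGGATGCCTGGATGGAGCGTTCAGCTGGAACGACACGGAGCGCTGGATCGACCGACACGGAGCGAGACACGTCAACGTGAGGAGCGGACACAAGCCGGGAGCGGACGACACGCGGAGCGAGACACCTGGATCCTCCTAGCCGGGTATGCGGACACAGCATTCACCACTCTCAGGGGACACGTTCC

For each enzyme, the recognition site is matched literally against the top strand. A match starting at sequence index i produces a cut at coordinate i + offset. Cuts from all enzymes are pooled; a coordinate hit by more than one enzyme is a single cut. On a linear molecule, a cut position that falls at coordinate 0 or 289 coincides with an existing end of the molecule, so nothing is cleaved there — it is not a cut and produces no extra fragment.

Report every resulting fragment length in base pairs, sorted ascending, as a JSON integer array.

Per-enzyme occurrences:
  BxoIII (GGAGCG, off=6): starts [6, 42, 92, 117, 140, 162, 184, 201, 217] → cuts [12, 48, 98, 123, 146, 168, 190, 207, 223]
  XjeX (CTGGAT, off=1): starts [0, 15, 26, 53, 74, 84, 103, 111, 146, 229] → cuts [1, 16, 27, 54, 75, 85, 104, 112, 147, 230]
  WciV (GACAC, off=5): starts [135, 157, 169, 190, 210, 224, 254, 279] → cuts [140, 162, 174, 195, 215, 229, 259, 284]
  NpsX (TAGCCGGG, off=0): starts [34, 240] → cuts [34, 240]

Pooled cuts: [1, 12, 16, 27, 34, 48, 54, 75, 85, 98, 104, 112, 123, 140, 146, 147, 162, 168, 174, 190, 195, 207, 215, 223, 229, 230, 240, 259, 284]

Fragments:
  [0,1): 1 bp
  [1,12): 11 bp
  [12,16): 4 bp
  [16,27): 11 bp
  [27,34): 7 bp
  [34,48): 14 bp
  [48,54): 6 bp
  [54,75): 21 bp
  [75,85): 10 bp
  [85,98): 13 bp
  [98,104): 6 bp
  [104,112): 8 bp
  [112,123): 11 bp
  [123,140): 17 bp
  [140,146): 6 bp
  [146,147): 1 bp
  [147,162): 15 bp
  [162,168): 6 bp
  [168,174): 6 bp
  [174,190): 16 bp
  [190,195): 5 bp
  [195,207): 12 bp
  [207,215): 8 bp
  [215,223): 8 bp
  [223,229): 6 bp
  [229,230): 1 bp
  [230,240): 10 bp
  [240,259): 19 bp
  [259,284): 25 bp
  [284,289): 5 bp

[1,1,1,4,5,5,6,6,6,6,6,6,7,8,8,8,10,10,11,11,11,12,13,14,15,16,17,19,21,25]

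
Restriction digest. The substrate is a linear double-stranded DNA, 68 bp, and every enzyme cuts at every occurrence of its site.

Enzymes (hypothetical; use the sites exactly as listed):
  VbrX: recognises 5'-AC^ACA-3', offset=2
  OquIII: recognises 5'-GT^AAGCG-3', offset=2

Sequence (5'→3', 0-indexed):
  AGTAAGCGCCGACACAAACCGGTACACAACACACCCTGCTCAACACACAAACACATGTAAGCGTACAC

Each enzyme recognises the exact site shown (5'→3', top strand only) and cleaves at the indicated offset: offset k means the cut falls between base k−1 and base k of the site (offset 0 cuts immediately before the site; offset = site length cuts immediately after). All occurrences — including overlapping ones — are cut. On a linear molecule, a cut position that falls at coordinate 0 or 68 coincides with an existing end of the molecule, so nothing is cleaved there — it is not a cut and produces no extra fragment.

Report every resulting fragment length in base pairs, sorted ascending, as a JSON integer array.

[2,3,5,6,6,10,10,12,14]

Per-enzyme occurrences:
  VbrX (ACACA, off=2): starts [11, 23, 28, 42, 44, 50] → cuts [13, 25, 30, 44, 46, 52]
  OquIII (GTAAGCG, off=2): starts [1, 56] → cuts [3, 58]

Pooled cuts: [3, 13, 25, 30, 44, 46, 52, 58]

Fragment lengths:
  [0,3): 3 bp
  [3,13): 10 bp
  [13,25): 12 bp
  [25,30): 5 bp
  [30,44): 14 bp
  [44,46): 2 bp
  [46,52): 6 bp
  [52,58): 6 bp
  [58,68): 10 bp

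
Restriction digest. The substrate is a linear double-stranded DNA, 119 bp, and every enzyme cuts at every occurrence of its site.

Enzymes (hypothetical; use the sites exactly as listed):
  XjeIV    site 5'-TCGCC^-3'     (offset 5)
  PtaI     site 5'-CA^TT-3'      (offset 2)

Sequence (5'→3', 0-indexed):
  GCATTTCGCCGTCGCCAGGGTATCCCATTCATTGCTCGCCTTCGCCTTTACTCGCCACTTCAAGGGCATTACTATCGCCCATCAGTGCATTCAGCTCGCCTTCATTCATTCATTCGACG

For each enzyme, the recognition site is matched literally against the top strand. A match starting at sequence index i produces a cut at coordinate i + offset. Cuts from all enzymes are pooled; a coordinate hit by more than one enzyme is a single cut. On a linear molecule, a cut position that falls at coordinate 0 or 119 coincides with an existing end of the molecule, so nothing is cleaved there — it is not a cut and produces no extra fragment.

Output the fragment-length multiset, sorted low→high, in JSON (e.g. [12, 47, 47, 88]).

[3,4,4,4,4,6,6,7,7,9,10,10,11,11,11,12]

Site scan:
  XjeIV TCGCC/5: at [5, 11, 35, 41, 51, 74, 95] ⇒ [10, 16, 40, 46, 56, 79, 100]
  PtaI CATT/2: at [1, 25, 29, 66, 87, 102, 106, 110] ⇒ [3, 27, 31, 68, 89, 104, 108, 112]

All cut coordinates (distinct, sorted): [3, 10, 16, 27, 31, 40, 46, 56, 68, 79, 89, 100, 104, 108, 112]

Fragment lengths:
  [0,3): 3 bp
  [3,10): 7 bp
  [10,16): 6 bp
  [16,27): 11 bp
  [27,31): 4 bp
  [31,40): 9 bp
  [40,46): 6 bp
  [46,56): 10 bp
  [56,68): 12 bp
  [68,79): 11 bp
  [79,89): 10 bp
  [89,100): 11 bp
  [100,104): 4 bp
  [104,108): 4 bp
  [108,112): 4 bp
  [112,119): 7 bp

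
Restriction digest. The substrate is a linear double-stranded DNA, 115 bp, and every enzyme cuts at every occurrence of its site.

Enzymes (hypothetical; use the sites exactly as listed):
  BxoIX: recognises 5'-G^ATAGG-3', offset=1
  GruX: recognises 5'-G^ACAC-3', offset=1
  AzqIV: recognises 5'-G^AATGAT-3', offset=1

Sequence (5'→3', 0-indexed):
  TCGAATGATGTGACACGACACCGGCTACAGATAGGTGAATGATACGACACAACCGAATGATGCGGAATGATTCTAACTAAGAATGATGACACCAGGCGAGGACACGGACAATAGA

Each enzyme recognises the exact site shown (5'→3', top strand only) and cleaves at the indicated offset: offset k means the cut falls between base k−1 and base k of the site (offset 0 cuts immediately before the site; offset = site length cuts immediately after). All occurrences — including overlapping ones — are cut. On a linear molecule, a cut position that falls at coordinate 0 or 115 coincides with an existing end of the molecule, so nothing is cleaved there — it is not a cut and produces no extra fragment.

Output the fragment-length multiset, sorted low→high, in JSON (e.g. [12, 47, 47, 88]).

Scan for sites:
  BxoIX GATAGG/1: at [29] ⇒ [30]
  GruX GACAC/1: at [11, 16, 45, 87, 100] ⇒ [12, 17, 46, 88, 101]
  AzqIV GAATGAT/1: at [2, 36, 54, 64, 80] ⇒ [3, 37, 55, 65, 81]

All cut coordinates (distinct, sorted): [3, 12, 17, 30, 37, 46, 55, 65, 81, 88, 101]

Fragment lengths:
  [0,3): 3 bp
  [3,12): 9 bp
  [12,17): 5 bp
  [17,30): 13 bp
  [30,37): 7 bp
  [37,46): 9 bp
  [46,55): 9 bp
  [55,65): 10 bp
  [65,81): 16 bp
  [81,88): 7 bp
  [88,101): 13 bp
  [101,115): 14 bp

[3,5,7,7,9,9,9,10,13,13,14,16]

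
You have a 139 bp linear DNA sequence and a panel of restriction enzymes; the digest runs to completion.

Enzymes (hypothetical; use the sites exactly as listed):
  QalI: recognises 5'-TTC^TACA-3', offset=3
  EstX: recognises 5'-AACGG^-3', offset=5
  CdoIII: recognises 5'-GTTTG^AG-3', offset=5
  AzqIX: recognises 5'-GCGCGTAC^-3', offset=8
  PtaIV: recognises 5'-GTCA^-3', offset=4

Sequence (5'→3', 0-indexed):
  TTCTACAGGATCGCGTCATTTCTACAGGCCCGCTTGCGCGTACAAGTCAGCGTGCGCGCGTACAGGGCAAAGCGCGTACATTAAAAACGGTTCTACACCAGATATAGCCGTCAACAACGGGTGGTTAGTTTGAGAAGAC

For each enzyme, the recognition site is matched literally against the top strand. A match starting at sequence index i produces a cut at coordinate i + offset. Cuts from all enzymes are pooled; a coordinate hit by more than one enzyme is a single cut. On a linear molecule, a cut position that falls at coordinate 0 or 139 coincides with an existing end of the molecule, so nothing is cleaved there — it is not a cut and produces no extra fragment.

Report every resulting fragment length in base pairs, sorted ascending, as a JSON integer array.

[3,3,4,6,7,7,11,12,14,15,16,20,21]

Site scan:
  QalI TTCTACA/3: at [0, 19, 90] ⇒ [3, 22, 93]
  EstX AACGG/5: at [85, 115] ⇒ [90, 120]
  CdoIII GTTTGAG/5: at [127] ⇒ [132]
  AzqIX GCGCGTAC/8: at [35, 55, 71] ⇒ [43, 63, 79]
  PtaIV GTCA/4: at [14, 45, 109] ⇒ [18, 49, 113]

All cut coordinates (distinct, sorted): [3, 18, 22, 43, 49, 63, 79, 90, 93, 113, 120, 132]

Fragments:
  [0,3): 3 bp
  [3,18): 15 bp
  [18,22): 4 bp
  [22,43): 21 bp
  [43,49): 6 bp
  [49,63): 14 bp
  [63,79): 16 bp
  [79,90): 11 bp
  [90,93): 3 bp
  [93,113): 20 bp
  [113,120): 7 bp
  [120,132): 12 bp
  [132,139): 7 bp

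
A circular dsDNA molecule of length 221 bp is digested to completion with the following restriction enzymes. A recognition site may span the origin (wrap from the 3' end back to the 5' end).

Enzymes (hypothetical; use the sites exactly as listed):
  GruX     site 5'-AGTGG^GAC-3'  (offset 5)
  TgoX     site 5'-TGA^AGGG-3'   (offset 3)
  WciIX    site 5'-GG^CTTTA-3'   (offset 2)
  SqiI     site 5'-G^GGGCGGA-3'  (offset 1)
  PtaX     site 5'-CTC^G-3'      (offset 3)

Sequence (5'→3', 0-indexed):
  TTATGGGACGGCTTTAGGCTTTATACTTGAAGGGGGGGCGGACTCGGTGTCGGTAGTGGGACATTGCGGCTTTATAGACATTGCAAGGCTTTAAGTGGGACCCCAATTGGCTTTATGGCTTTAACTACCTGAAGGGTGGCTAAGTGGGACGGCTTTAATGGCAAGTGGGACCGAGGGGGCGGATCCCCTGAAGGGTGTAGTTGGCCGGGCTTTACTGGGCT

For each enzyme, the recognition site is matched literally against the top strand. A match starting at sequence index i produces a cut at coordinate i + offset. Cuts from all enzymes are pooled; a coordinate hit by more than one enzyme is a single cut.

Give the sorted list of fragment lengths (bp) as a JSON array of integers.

[5,5,7,8,8,10,10,10,10,12,12,13,14,14,15,15,16,18,19]

Per-enzyme occurrences:
  GruX AGTGGGAC/5: at [54, 93, 142, 163] ⇒ [59, 98, 147, 168]
  TgoX TGAAGGG/3: at [27, 129, 188] ⇒ [30, 132, 191]
  WciIX GGCTTTA/2: at [9, 16, 67, 86, 108, 116, 150, 207, 217] ⇒ [11, 18, 69, 88, 110, 118, 152, 209, 219]
  SqiI GGGGCGGA/1: at [34, 175] ⇒ [35, 176]
  PtaX CTCG/3: at [42] ⇒ [45]

All cut coordinates (distinct, sorted): [11, 18, 30, 35, 45, 59, 69, 88, 98, 110, 118, 132, 147, 152, 168, 176, 191, 209, 219]

Fragments:
  11→18: 7 bp
  18→30: 12 bp
  30→35: 5 bp
  35→45: 10 bp
  45→59: 14 bp
  59→69: 10 bp
  69→88: 19 bp
  88→98: 10 bp
  98→110: 12 bp
  110→118: 8 bp
  118→132: 14 bp
  132→147: 15 bp
  147→152: 5 bp
  152→168: 16 bp
  168→176: 8 bp
  176→191: 15 bp
  191→209: 18 bp
  209→219: 10 bp
  219→11 (wrap): 221-219+11 = 13 bp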